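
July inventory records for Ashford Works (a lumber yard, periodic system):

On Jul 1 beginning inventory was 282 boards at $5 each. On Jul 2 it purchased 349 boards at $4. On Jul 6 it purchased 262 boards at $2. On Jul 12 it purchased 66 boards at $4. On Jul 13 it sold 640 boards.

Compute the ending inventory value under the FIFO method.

Jul 13, 640 sold [FIFO — oldest first]: 282 @ $5 + 349 @ $4 + 9 @ $2 = $2,824
Ending inventory: 253 @ $2 + 66 @ $4 = $770

Ending inventory = $770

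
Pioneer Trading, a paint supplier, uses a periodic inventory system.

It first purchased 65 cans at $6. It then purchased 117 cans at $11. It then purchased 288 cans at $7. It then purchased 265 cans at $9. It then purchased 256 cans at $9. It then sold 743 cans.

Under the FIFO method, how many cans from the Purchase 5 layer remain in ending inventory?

Sale 1 (743) [FIFO — oldest first]: 65 @ $6 + 117 @ $11 + 288 @ $7 + 265 @ $9 + 8 @ $9 = $6,150
Ending inventory: 248 @ $9 = $2,232

248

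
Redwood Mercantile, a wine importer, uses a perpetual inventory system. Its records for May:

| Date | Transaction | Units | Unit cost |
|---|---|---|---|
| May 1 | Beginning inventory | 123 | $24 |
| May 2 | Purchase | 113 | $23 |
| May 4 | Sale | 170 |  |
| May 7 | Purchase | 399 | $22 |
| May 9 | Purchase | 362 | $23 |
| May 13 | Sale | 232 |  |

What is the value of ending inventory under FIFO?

May 4, 170 sold [FIFO — oldest first]: 123 @ $24 + 47 @ $23 = $4,033
May 13, 232 sold [FIFO — oldest first]: 66 @ $23 + 166 @ $22 = $5,170
Total COGS = $4,033 + $5,170 = $9,203
Ending inventory: 233 @ $22 + 362 @ $23 = $13,452

Ending inventory = $13,452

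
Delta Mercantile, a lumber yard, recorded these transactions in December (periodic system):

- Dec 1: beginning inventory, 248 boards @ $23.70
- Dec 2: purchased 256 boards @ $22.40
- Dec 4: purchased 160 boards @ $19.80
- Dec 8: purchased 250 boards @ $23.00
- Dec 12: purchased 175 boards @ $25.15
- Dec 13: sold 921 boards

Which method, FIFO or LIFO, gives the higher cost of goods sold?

FIFO COGS: 248 @ $23.70 + 256 @ $22.40 + 160 @ $19.80 + 250 @ $23.00 + 7 @ $25.15 = $20,706.05
LIFO COGS: 175 @ $25.15 + 250 @ $23.00 + 160 @ $19.80 + 256 @ $22.40 + 80 @ $23.70 = $20,949.65

LIFO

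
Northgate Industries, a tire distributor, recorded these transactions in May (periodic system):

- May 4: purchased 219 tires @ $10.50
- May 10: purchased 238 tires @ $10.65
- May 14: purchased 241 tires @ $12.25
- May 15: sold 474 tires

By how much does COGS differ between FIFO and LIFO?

FIFO COGS: 219 @ $10.50 + 238 @ $10.65 + 17 @ $12.25 = $5,042.45
LIFO COGS: 241 @ $12.25 + 233 @ $10.65 = $5,433.70
Difference = |$5,042.45 − $5,433.70| = $391.25

$391.25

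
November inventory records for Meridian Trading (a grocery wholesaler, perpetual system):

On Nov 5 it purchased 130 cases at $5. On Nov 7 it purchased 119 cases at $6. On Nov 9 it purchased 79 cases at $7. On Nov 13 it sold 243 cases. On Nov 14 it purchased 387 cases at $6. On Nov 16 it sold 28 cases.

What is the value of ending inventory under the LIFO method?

Ending inventory = $2,579

Nov 13, 243 sold [LIFO — newest first]: 79 @ $7 + 119 @ $6 + 45 @ $5 = $1,492
Nov 16, 28 sold [LIFO — newest first]: 28 @ $6 = $168
Total COGS = $1,492 + $168 = $1,660
Ending inventory: 85 @ $5 + 359 @ $6 = $2,579
Check: goods available $4,239 = COGS $1,660 + ending $2,579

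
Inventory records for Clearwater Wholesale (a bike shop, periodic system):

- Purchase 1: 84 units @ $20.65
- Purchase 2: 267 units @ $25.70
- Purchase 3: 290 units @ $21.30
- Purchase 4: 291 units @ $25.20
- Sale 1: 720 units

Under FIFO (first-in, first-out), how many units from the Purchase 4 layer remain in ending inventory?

Sale 1 (720) [FIFO — oldest first]: 84 @ $20.65 + 267 @ $25.70 + 290 @ $21.30 + 79 @ $25.20 = $16,764.30
Ending inventory: 212 @ $25.20 = $5,342.40

212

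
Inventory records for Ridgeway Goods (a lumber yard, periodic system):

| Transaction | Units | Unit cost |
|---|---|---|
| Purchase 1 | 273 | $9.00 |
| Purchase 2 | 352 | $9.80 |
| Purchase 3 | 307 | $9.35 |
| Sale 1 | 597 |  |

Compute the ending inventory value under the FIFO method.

Ending inventory = $3,144.85

Sale 1 (597) [FIFO — oldest first]: 273 @ $9.00 + 324 @ $9.80 = $5,632.20
Ending inventory: 28 @ $9.80 + 307 @ $9.35 = $3,144.85
Check: goods available $8,777.05 = COGS $5,632.20 + ending $3,144.85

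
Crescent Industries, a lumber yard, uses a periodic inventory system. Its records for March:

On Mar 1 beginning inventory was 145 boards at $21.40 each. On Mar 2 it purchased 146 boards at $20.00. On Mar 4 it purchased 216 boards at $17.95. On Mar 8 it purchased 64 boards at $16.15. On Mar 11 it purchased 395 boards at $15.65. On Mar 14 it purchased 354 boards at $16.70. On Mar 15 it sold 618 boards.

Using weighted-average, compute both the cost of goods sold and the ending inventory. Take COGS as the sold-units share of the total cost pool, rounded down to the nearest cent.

Mar 15, sell 618: 618/1320 × $23,027.35 → $10,780.98
Ending inventory (cost pool remaining) = $12,246.37

COGS = $10,780.98; ending inventory = $12,246.37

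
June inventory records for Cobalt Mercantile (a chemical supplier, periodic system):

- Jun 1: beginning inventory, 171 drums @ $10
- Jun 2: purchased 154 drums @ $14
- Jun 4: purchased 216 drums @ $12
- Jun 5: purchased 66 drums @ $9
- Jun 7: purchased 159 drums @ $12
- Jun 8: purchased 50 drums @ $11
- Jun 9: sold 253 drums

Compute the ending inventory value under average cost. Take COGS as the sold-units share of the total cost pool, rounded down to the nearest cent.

Ending inventory = $6,561.44

Jun 9, sell 253: 253/816 × $9,510.00 → $2,948.56
Ending inventory (cost pool remaining) = $6,561.44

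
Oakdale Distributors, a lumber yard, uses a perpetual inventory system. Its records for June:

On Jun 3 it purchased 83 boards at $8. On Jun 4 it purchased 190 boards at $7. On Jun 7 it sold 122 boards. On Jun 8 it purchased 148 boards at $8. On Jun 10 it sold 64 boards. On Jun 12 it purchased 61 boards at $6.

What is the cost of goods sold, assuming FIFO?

COGS = $1,385

Jun 7, 122 sold [FIFO — oldest first]: 83 @ $8 + 39 @ $7 = $937
Jun 10, 64 sold [FIFO — oldest first]: 64 @ $7 = $448
Total COGS = $937 + $448 = $1,385
Ending inventory: 87 @ $7 + 148 @ $8 + 61 @ $6 = $2,159
Check: goods available $3,544 = COGS $1,385 + ending $2,159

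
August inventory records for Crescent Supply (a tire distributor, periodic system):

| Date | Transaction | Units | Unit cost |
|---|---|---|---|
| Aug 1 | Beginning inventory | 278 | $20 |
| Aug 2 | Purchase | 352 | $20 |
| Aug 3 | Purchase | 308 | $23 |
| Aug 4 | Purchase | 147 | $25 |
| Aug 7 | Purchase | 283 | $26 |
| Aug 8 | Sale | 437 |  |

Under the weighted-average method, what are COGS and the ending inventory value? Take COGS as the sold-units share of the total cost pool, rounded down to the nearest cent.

COGS = $9,812.37; ending inventory = $20,904.63

Aug 8, sell 437: 437/1368 × $30,717.00 → $9,812.37
Ending inventory (cost pool remaining) = $20,904.63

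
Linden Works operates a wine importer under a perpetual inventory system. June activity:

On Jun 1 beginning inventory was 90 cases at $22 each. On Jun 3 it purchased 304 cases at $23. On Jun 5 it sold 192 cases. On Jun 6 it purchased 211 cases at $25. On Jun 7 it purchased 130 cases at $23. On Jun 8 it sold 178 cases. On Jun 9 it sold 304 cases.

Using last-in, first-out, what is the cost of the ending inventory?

Ending inventory = $1,342

Jun 5, 192 sold [LIFO — newest first]: 192 @ $23 = $4,416
Jun 8, 178 sold [LIFO — newest first]: 130 @ $23 + 48 @ $25 = $4,190
Jun 9, 304 sold [LIFO — newest first]: 163 @ $25 + 112 @ $23 + 29 @ $22 = $7,289
Total COGS = $4,416 + $4,190 + $7,289 = $15,895
Ending inventory: 61 @ $22 = $1,342
Check: goods available $17,237 = COGS $15,895 + ending $1,342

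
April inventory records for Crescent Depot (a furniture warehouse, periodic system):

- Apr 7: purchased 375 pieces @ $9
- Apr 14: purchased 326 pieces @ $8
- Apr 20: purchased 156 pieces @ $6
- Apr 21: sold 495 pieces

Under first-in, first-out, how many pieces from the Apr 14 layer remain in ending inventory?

Apr 21, 495 sold [FIFO — oldest first]: 375 @ $9 + 120 @ $8 = $4,335
Ending inventory: 206 @ $8 + 156 @ $6 = $2,584
Check: goods available $6,919 = COGS $4,335 + ending $2,584

206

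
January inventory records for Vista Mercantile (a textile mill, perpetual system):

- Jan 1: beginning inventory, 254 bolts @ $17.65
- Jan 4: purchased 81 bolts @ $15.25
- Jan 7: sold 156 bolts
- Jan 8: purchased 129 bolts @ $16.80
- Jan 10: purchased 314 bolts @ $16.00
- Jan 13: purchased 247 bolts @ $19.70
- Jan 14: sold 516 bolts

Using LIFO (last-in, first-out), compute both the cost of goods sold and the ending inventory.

Jan 7, 156 sold [LIFO — newest first]: 81 @ $15.25 + 75 @ $17.65 = $2,559.00
Jan 14, 516 sold [LIFO — newest first]: 247 @ $19.70 + 269 @ $16.00 = $9,169.90
Total COGS = $2,559.00 + $9,169.90 = $11,728.90
Ending inventory: 179 @ $17.65 + 129 @ $16.80 + 45 @ $16.00 = $6,046.55

COGS = $11,728.90; ending inventory = $6,046.55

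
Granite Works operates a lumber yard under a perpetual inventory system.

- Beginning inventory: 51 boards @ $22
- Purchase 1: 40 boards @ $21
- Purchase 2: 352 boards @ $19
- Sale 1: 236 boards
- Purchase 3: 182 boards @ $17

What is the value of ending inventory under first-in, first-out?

Ending inventory = $7,027

Sale 1 (236) [FIFO — oldest first]: 51 @ $22 + 40 @ $21 + 145 @ $19 = $4,717
Ending inventory: 207 @ $19 + 182 @ $17 = $7,027
Check: goods available $11,744 = COGS $4,717 + ending $7,027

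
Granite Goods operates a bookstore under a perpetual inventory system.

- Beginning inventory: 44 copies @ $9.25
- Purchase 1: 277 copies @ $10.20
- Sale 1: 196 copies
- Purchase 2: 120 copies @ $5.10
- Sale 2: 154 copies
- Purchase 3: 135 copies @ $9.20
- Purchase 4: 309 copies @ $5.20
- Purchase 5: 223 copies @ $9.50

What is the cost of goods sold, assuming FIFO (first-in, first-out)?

Sale 1 (196) [FIFO — oldest first]: 44 @ $9.25 + 152 @ $10.20 = $1,957.40
Sale 2 (154) [FIFO — oldest first]: 125 @ $10.20 + 29 @ $5.10 = $1,422.90
Total COGS = $1,957.40 + $1,422.90 = $3,380.30
Ending inventory: 91 @ $5.10 + 135 @ $9.20 + 309 @ $5.20 + 223 @ $9.50 = $5,431.40
Check: goods available $8,811.70 = COGS $3,380.30 + ending $5,431.40

COGS = $3,380.30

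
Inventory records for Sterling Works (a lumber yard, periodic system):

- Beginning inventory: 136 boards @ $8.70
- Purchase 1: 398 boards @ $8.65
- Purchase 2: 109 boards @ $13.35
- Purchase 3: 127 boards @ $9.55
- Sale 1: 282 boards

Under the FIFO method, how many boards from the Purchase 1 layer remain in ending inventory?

Sale 1 (282) [FIFO — oldest first]: 136 @ $8.70 + 146 @ $8.65 = $2,446.10
Ending inventory: 252 @ $8.65 + 109 @ $13.35 + 127 @ $9.55 = $4,847.80

252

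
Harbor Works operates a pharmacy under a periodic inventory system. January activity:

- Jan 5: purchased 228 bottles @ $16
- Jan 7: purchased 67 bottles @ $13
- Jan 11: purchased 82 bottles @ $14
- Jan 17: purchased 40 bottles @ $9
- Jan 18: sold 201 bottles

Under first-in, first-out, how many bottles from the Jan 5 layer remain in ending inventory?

Jan 18, 201 sold [FIFO — oldest first]: 201 @ $16 = $3,216
Ending inventory: 27 @ $16 + 67 @ $13 + 82 @ $14 + 40 @ $9 = $2,811

27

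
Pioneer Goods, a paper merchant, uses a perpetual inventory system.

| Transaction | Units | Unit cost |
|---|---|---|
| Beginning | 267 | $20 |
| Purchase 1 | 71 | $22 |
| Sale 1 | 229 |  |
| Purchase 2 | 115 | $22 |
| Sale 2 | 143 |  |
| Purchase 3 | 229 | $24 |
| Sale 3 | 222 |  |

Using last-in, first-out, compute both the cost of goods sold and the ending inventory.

Sale 1 (229) [LIFO — newest first]: 71 @ $22 + 158 @ $20 = $4,722
Sale 2 (143) [LIFO — newest first]: 115 @ $22 + 28 @ $20 = $3,090
Sale 3 (222) [LIFO — newest first]: 222 @ $24 = $5,328
Total COGS = $4,722 + $3,090 + $5,328 = $13,140
Ending inventory: 81 @ $20 + 7 @ $24 = $1,788
Check: goods available $14,928 = COGS $13,140 + ending $1,788

COGS = $13,140; ending inventory = $1,788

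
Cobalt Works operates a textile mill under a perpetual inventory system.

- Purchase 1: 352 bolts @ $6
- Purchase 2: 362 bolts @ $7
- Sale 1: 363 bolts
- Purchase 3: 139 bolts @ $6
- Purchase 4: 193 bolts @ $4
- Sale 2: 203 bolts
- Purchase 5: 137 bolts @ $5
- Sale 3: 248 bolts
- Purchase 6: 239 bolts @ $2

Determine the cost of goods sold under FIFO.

Sale 1 (363) [FIFO — oldest first]: 352 @ $6 + 11 @ $7 = $2,189
Sale 2 (203) [FIFO — oldest first]: 203 @ $7 = $1,421
Sale 3 (248) [FIFO — oldest first]: 148 @ $7 + 100 @ $6 = $1,636
Total COGS = $2,189 + $1,421 + $1,636 = $5,246
Ending inventory: 39 @ $6 + 193 @ $4 + 137 @ $5 + 239 @ $2 = $2,169

COGS = $5,246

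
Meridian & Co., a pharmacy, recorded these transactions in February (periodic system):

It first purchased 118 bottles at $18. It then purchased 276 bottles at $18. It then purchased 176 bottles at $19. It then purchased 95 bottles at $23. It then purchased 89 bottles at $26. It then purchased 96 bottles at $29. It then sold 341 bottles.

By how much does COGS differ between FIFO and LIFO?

FIFO COGS: 118 @ $18 + 223 @ $18 = $6,138
LIFO COGS: 96 @ $29 + 89 @ $26 + 95 @ $23 + 61 @ $19 = $8,442
Difference = |$6,138 − $8,442| = $2,304

$2,304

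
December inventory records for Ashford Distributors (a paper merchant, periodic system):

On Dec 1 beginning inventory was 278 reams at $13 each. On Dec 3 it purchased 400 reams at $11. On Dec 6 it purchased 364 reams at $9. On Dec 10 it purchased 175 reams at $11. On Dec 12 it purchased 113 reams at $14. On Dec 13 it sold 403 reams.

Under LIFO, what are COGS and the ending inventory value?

Dec 13, 403 sold [LIFO — newest first]: 113 @ $14 + 175 @ $11 + 115 @ $9 = $4,542
Ending inventory: 278 @ $13 + 400 @ $11 + 249 @ $9 = $10,255

COGS = $4,542; ending inventory = $10,255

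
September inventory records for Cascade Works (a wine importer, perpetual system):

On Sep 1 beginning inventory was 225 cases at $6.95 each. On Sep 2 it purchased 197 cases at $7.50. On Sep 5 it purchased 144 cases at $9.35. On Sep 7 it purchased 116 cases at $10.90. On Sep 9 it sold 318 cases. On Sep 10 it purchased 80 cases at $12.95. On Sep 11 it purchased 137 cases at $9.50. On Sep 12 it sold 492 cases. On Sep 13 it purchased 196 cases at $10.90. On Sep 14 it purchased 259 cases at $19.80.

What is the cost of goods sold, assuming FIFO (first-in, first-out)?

Sep 9, 318 sold [FIFO — oldest first]: 225 @ $6.95 + 93 @ $7.50 = $2,261.25
Sep 12, 492 sold [FIFO — oldest first]: 104 @ $7.50 + 144 @ $9.35 + 116 @ $10.90 + 80 @ $12.95 + 48 @ $9.50 = $4,882.80
Total COGS = $2,261.25 + $4,882.80 = $7,144.05
Ending inventory: 89 @ $9.50 + 196 @ $10.90 + 259 @ $19.80 = $8,110.10

COGS = $7,144.05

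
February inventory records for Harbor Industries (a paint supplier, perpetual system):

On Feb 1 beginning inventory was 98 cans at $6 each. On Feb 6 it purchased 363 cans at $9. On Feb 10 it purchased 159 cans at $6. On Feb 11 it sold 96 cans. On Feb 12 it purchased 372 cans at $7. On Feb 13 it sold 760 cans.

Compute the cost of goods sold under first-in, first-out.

Feb 11, 96 sold [FIFO — oldest first]: 96 @ $6 = $576
Feb 13, 760 sold [FIFO — oldest first]: 2 @ $6 + 363 @ $9 + 159 @ $6 + 236 @ $7 = $5,885
Total COGS = $576 + $5,885 = $6,461
Ending inventory: 136 @ $7 = $952

COGS = $6,461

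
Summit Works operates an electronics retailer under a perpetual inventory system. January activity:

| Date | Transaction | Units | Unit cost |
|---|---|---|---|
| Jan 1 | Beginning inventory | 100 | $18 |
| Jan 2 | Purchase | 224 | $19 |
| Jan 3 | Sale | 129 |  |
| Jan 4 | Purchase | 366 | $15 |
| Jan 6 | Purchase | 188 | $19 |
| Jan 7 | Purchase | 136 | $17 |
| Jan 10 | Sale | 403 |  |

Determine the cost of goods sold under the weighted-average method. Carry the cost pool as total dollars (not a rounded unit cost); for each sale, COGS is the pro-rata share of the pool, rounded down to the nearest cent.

After Jan 1: 100 on hand, pool $1,800.00 (≈ $18.0000 each)
After Jan 2: 324 on hand, pool $6,056.00 (≈ $18.6914 each)
Jan 3, sell 129: 129/324 × $6,056.00 → $2,411.18
After Jan 4: 561 on hand, pool $9,134.82 (≈ $16.2831 each)
After Jan 6: 749 on hand, pool $12,706.82 (≈ $16.9650 each)
After Jan 7: 885 on hand, pool $15,018.82 (≈ $16.9704 each)
Jan 10, sell 403: 403/885 × $15,018.82 → $6,839.07
Total COGS = $2,411.18 + $6,839.07 = $9,250.25
Ending inventory (cost pool remaining) = $8,179.75

COGS = $9,250.25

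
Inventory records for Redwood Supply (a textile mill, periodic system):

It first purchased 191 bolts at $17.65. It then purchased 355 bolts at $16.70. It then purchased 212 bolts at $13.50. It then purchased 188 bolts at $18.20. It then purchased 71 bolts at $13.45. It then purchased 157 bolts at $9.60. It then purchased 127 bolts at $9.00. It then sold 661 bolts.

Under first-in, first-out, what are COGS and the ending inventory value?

COGS = $10,852.15; ending inventory = $8,336.25

Sale 1 (661) [FIFO — oldest first]: 191 @ $17.65 + 355 @ $16.70 + 115 @ $13.50 = $10,852.15
Ending inventory: 97 @ $13.50 + 188 @ $18.20 + 71 @ $13.45 + 157 @ $9.60 + 127 @ $9.00 = $8,336.25
Check: goods available $19,188.40 = COGS $10,852.15 + ending $8,336.25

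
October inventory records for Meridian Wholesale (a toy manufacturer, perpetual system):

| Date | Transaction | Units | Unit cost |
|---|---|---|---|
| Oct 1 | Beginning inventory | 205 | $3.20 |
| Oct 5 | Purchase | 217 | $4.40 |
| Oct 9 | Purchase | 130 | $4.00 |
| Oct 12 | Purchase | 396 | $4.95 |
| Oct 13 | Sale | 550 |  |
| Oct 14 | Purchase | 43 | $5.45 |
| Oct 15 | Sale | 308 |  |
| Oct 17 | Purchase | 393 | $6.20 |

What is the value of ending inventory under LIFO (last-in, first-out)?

Ending inventory = $2,862.20

Oct 13, 550 sold [LIFO — newest first]: 396 @ $4.95 + 130 @ $4.00 + 24 @ $4.40 = $2,585.80
Oct 15, 308 sold [LIFO — newest first]: 43 @ $5.45 + 193 @ $4.40 + 72 @ $3.20 = $1,313.95
Total COGS = $2,585.80 + $1,313.95 = $3,899.75
Ending inventory: 133 @ $3.20 + 393 @ $6.20 = $2,862.20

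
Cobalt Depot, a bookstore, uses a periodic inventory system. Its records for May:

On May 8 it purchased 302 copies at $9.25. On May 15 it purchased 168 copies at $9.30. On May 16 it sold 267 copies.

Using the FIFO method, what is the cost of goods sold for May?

COGS = $2,469.75

May 16, 267 sold [FIFO — oldest first]: 267 @ $9.25 = $2,469.75
Ending inventory: 35 @ $9.25 + 168 @ $9.30 = $1,886.15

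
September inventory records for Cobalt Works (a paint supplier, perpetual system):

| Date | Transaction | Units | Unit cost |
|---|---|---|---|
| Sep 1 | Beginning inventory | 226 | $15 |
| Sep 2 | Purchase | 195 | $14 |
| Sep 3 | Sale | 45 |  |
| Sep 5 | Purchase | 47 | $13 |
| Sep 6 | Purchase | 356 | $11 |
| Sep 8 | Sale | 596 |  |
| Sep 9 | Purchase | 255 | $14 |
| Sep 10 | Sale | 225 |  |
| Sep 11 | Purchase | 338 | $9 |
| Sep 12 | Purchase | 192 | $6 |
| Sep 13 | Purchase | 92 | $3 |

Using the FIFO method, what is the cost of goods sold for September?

Sep 3, 45 sold [FIFO — oldest first]: 45 @ $15 = $675
Sep 8, 596 sold [FIFO — oldest first]: 181 @ $15 + 195 @ $14 + 47 @ $13 + 173 @ $11 = $7,959
Sep 10, 225 sold [FIFO — oldest first]: 183 @ $11 + 42 @ $14 = $2,601
Total COGS = $675 + $7,959 + $2,601 = $11,235
Ending inventory: 213 @ $14 + 338 @ $9 + 192 @ $6 + 92 @ $3 = $7,452
Check: goods available $18,687 = COGS $11,235 + ending $7,452

COGS = $11,235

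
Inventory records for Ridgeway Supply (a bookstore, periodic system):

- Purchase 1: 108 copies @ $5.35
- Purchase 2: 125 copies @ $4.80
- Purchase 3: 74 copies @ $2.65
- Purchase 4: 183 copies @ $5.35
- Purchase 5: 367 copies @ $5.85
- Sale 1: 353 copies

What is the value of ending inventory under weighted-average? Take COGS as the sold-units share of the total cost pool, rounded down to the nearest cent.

Sale 1, sell 353: 353/857 × $4,499.90 → $1,853.51
Ending inventory (cost pool remaining) = $2,646.39

Ending inventory = $2,646.39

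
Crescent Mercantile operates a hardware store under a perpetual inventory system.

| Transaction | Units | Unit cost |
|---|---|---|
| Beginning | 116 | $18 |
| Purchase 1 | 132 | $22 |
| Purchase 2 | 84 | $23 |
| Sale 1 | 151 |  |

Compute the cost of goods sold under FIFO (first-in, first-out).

Sale 1 (151) [FIFO — oldest first]: 116 @ $18 + 35 @ $22 = $2,858
Ending inventory: 97 @ $22 + 84 @ $23 = $4,066

COGS = $2,858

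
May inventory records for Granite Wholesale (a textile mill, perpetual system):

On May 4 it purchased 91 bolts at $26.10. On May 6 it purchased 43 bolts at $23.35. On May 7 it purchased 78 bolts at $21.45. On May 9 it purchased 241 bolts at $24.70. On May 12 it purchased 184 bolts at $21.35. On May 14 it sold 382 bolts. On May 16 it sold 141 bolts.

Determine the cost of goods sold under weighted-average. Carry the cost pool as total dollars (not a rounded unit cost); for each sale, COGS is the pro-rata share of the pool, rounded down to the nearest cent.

COGS = $12,260.81

After May 4: 91 on hand, pool $2,375.10 (≈ $26.1000 each)
After May 6: 134 on hand, pool $3,379.15 (≈ $25.2175 each)
After May 7: 212 on hand, pool $5,052.25 (≈ $23.8314 each)
After May 9: 453 on hand, pool $11,004.95 (≈ $24.2935 each)
After May 12: 637 on hand, pool $14,933.35 (≈ $23.4432 each)
May 14, sell 382: 382/637 × $14,933.35 → $8,955.32
May 16, sell 141: 141/255 × $5,978.03 → $3,305.49
Total COGS = $8,955.32 + $3,305.49 = $12,260.81
Ending inventory (cost pool remaining) = $2,672.54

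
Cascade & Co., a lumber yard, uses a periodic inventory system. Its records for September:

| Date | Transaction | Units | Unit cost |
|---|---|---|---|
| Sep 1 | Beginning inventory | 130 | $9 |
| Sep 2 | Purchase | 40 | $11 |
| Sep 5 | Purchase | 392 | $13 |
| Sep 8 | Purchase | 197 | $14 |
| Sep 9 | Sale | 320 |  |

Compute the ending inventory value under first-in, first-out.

Ending inventory = $5,904

Sep 9, 320 sold [FIFO — oldest first]: 130 @ $9 + 40 @ $11 + 150 @ $13 = $3,560
Ending inventory: 242 @ $13 + 197 @ $14 = $5,904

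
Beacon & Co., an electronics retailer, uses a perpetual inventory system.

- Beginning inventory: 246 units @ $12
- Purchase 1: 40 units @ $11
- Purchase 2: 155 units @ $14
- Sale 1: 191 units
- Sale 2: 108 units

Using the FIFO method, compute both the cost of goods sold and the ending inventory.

COGS = $3,574; ending inventory = $1,988

Sale 1 (191) [FIFO — oldest first]: 191 @ $12 = $2,292
Sale 2 (108) [FIFO — oldest first]: 55 @ $12 + 40 @ $11 + 13 @ $14 = $1,282
Total COGS = $2,292 + $1,282 = $3,574
Ending inventory: 142 @ $14 = $1,988
Check: goods available $5,562 = COGS $3,574 + ending $1,988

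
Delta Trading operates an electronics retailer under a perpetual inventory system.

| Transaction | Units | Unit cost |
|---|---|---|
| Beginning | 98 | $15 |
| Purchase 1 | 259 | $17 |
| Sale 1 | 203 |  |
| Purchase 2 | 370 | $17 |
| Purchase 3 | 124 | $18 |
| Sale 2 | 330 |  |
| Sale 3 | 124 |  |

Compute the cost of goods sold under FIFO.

COGS = $10,973

Sale 1 (203) [FIFO — oldest first]: 98 @ $15 + 105 @ $17 = $3,255
Sale 2 (330) [FIFO — oldest first]: 154 @ $17 + 176 @ $17 = $5,610
Sale 3 (124) [FIFO — oldest first]: 124 @ $17 = $2,108
Total COGS = $3,255 + $5,610 + $2,108 = $10,973
Ending inventory: 70 @ $17 + 124 @ $18 = $3,422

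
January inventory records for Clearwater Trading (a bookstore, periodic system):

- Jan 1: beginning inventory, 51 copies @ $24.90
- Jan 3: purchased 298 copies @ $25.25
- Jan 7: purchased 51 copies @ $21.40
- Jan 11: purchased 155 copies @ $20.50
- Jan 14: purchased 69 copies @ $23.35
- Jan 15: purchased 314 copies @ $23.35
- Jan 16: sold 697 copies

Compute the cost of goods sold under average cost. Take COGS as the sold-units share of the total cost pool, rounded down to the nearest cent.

COGS = $16,352.26

Jan 16, sell 697: 697/938 × $22,006.35 → $16,352.26
Ending inventory (cost pool remaining) = $5,654.09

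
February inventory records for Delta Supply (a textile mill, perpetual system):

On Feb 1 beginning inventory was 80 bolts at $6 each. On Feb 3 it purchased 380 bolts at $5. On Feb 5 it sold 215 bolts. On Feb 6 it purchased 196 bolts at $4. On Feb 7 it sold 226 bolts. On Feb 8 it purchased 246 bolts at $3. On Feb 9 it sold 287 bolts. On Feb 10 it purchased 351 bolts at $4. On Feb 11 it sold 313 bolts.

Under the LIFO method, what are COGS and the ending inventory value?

COGS = $4,204; ending inventory = $1,102

Feb 5, 215 sold [LIFO — newest first]: 215 @ $5 = $1,075
Feb 7, 226 sold [LIFO — newest first]: 196 @ $4 + 30 @ $5 = $934
Feb 9, 287 sold [LIFO — newest first]: 246 @ $3 + 41 @ $5 = $943
Feb 11, 313 sold [LIFO — newest first]: 313 @ $4 = $1,252
Total COGS = $1,075 + $934 + $943 + $1,252 = $4,204
Ending inventory: 80 @ $6 + 94 @ $5 + 38 @ $4 = $1,102
Check: goods available $5,306 = COGS $4,204 + ending $1,102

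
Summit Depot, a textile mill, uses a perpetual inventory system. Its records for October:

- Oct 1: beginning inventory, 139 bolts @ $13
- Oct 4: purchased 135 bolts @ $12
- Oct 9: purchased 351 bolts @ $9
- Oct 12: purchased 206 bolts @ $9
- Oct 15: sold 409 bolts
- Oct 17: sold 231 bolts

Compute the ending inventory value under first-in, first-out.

Oct 15, 409 sold [FIFO — oldest first]: 139 @ $13 + 135 @ $12 + 135 @ $9 = $4,642
Oct 17, 231 sold [FIFO — oldest first]: 216 @ $9 + 15 @ $9 = $2,079
Total COGS = $4,642 + $2,079 = $6,721
Ending inventory: 191 @ $9 = $1,719
Check: goods available $8,440 = COGS $6,721 + ending $1,719

Ending inventory = $1,719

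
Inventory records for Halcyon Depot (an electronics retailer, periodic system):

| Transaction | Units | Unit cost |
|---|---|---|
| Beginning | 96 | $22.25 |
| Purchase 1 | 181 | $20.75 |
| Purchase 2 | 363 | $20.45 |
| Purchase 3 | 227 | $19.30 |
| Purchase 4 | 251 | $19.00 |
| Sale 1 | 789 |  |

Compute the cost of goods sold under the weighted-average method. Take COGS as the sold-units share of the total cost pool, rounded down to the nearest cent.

Sale 1, sell 789: 789/1118 × $22,465.20 → $15,854.24
Ending inventory (cost pool remaining) = $6,610.96

COGS = $15,854.24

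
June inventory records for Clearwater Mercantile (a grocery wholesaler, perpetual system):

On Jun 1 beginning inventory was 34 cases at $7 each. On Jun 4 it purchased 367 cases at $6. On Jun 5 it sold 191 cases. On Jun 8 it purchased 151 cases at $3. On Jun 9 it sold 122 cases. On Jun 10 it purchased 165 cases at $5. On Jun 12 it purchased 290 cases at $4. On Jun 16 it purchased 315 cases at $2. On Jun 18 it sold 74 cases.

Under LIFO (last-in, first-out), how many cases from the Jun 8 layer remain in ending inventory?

29

Jun 5, 191 sold [LIFO — newest first]: 191 @ $6 = $1,146
Jun 9, 122 sold [LIFO — newest first]: 122 @ $3 = $366
Jun 18, 74 sold [LIFO — newest first]: 74 @ $2 = $148
Total COGS = $1,146 + $366 + $148 = $1,660
Ending inventory: 34 @ $7 + 176 @ $6 + 29 @ $3 + 165 @ $5 + 290 @ $4 + 241 @ $2 = $3,848
Check: goods available $5,508 = COGS $1,660 + ending $3,848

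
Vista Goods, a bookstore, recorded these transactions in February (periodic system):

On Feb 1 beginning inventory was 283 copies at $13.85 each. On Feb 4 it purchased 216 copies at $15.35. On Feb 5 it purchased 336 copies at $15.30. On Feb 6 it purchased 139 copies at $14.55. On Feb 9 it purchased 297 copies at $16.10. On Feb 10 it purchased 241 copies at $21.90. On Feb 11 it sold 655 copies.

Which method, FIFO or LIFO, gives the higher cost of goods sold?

FIFO COGS: 283 @ $13.85 + 216 @ $15.35 + 156 @ $15.30 = $9,621.95
LIFO COGS: 241 @ $21.90 + 297 @ $16.10 + 117 @ $14.55 = $11,761.95

LIFO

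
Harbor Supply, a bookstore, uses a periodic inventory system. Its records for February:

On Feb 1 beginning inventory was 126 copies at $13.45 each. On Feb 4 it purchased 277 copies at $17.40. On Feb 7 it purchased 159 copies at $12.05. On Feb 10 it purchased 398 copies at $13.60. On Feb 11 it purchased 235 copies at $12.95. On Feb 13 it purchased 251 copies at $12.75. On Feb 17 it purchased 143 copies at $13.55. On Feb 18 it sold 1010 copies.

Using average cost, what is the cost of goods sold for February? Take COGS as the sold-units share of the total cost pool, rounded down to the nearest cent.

COGS = $13,999.14

Feb 18, sell 1010: 1010/1589 × $22,024.40 → $13,999.14
Ending inventory (cost pool remaining) = $8,025.26
Check: goods available $22,024.40 = COGS $13,999.14 + ending $8,025.26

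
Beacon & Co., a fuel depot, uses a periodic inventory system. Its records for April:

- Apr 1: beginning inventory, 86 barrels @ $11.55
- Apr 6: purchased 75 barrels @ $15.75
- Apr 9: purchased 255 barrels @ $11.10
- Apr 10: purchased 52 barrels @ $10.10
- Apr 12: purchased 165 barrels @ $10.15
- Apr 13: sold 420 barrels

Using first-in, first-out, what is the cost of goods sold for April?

COGS = $5,045.45

Apr 13, 420 sold [FIFO — oldest first]: 86 @ $11.55 + 75 @ $15.75 + 255 @ $11.10 + 4 @ $10.10 = $5,045.45
Ending inventory: 48 @ $10.10 + 165 @ $10.15 = $2,159.55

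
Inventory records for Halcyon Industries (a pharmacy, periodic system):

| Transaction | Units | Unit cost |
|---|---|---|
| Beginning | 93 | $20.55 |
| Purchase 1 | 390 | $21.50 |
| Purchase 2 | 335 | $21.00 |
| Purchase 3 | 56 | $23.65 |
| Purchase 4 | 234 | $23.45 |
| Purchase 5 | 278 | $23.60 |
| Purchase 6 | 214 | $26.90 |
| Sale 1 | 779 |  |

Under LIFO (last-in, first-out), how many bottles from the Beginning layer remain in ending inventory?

Sale 1 (779) [LIFO — newest first]: 214 @ $26.90 + 278 @ $23.60 + 234 @ $23.45 + 53 @ $23.65 = $19,058.15
Ending inventory: 93 @ $20.55 + 390 @ $21.50 + 335 @ $21.00 + 3 @ $23.65 = $17,402.10

93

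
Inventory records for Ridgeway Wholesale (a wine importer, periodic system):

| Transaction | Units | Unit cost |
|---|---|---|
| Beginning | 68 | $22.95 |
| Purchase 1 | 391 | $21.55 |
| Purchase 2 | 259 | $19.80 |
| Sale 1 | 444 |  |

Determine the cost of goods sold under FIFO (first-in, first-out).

COGS = $9,663.40

Sale 1 (444) [FIFO — oldest first]: 68 @ $22.95 + 376 @ $21.55 = $9,663.40
Ending inventory: 15 @ $21.55 + 259 @ $19.80 = $5,451.45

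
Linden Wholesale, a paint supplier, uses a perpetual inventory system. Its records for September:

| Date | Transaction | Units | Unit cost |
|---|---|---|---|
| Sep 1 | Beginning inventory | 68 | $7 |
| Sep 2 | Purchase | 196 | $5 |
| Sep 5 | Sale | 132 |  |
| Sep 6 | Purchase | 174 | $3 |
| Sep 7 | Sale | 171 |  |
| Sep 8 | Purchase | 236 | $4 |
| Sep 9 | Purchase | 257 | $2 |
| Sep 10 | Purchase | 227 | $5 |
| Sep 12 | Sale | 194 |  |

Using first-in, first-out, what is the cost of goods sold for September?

COGS = $2,214

Sep 5, 132 sold [FIFO — oldest first]: 68 @ $7 + 64 @ $5 = $796
Sep 7, 171 sold [FIFO — oldest first]: 132 @ $5 + 39 @ $3 = $777
Sep 12, 194 sold [FIFO — oldest first]: 135 @ $3 + 59 @ $4 = $641
Total COGS = $796 + $777 + $641 = $2,214
Ending inventory: 177 @ $4 + 257 @ $2 + 227 @ $5 = $2,357
Check: goods available $4,571 = COGS $2,214 + ending $2,357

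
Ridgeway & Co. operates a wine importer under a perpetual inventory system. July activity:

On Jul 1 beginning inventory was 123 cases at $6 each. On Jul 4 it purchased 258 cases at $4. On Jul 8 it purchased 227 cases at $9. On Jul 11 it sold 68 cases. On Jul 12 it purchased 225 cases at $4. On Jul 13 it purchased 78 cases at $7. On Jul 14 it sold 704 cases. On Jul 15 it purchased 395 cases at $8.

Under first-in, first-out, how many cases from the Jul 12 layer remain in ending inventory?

61

Jul 11, 68 sold [FIFO — oldest first]: 68 @ $6 = $408
Jul 14, 704 sold [FIFO — oldest first]: 55 @ $6 + 258 @ $4 + 227 @ $9 + 164 @ $4 = $4,061
Total COGS = $408 + $4,061 = $4,469
Ending inventory: 61 @ $4 + 78 @ $7 + 395 @ $8 = $3,950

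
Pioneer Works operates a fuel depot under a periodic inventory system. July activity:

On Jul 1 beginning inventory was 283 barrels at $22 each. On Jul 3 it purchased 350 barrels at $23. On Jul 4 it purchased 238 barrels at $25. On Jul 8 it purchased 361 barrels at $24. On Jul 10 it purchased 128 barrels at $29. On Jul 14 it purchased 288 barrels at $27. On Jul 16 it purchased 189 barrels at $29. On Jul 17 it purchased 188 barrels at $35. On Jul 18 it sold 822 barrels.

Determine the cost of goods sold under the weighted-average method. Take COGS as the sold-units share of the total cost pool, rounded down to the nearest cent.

Jul 18, sell 822: 822/2025 × $52,439.00 → $21,286.34
Ending inventory (cost pool remaining) = $31,152.66

COGS = $21,286.34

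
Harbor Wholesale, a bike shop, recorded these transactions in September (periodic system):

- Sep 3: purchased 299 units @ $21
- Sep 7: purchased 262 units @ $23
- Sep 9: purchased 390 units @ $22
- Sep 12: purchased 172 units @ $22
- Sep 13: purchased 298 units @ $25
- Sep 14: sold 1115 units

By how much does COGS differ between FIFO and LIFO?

FIFO COGS: 299 @ $21 + 262 @ $23 + 390 @ $22 + 164 @ $22 = $24,493
LIFO COGS: 298 @ $25 + 172 @ $22 + 390 @ $22 + 255 @ $23 = $25,679
Difference = |$24,493 − $25,679| = $1,186

$1,186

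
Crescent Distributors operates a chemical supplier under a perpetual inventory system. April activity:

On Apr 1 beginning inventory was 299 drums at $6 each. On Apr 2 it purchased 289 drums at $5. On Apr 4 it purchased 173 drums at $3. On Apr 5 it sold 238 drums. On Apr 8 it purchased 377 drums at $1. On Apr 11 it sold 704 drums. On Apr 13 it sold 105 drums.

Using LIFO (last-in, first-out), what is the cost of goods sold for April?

COGS = $3,589

Apr 5, 238 sold [LIFO — newest first]: 173 @ $3 + 65 @ $5 = $844
Apr 11, 704 sold [LIFO — newest first]: 377 @ $1 + 224 @ $5 + 103 @ $6 = $2,115
Apr 13, 105 sold [LIFO — newest first]: 105 @ $6 = $630
Total COGS = $844 + $2,115 + $630 = $3,589
Ending inventory: 91 @ $6 = $546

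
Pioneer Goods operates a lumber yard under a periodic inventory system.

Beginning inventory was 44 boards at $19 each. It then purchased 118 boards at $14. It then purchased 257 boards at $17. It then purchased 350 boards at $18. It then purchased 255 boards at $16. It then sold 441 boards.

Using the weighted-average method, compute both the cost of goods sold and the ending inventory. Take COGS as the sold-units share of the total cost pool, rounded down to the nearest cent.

Sale 1, sell 441: 441/1024 × $17,237.00 → $7,423.35
Ending inventory (cost pool remaining) = $9,813.65

COGS = $7,423.35; ending inventory = $9,813.65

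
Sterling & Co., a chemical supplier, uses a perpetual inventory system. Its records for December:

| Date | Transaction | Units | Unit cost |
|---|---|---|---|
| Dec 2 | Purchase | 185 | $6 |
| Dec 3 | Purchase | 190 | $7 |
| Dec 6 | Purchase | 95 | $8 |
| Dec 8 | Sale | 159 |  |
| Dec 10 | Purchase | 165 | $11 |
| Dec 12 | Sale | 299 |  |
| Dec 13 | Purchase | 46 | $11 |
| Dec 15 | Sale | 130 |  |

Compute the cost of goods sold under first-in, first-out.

COGS = $4,498

Dec 8, 159 sold [FIFO — oldest first]: 159 @ $6 = $954
Dec 12, 299 sold [FIFO — oldest first]: 26 @ $6 + 190 @ $7 + 83 @ $8 = $2,150
Dec 15, 130 sold [FIFO — oldest first]: 12 @ $8 + 118 @ $11 = $1,394
Total COGS = $954 + $2,150 + $1,394 = $4,498
Ending inventory: 47 @ $11 + 46 @ $11 = $1,023
Check: goods available $5,521 = COGS $4,498 + ending $1,023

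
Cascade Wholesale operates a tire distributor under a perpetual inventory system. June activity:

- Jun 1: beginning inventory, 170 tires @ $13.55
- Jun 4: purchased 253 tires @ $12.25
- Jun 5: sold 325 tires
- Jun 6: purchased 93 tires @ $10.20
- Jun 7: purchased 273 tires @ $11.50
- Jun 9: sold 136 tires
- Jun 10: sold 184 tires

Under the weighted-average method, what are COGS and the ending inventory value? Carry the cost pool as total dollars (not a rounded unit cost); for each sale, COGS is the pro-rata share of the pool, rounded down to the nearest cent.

COGS = $7,833.66; ending inventory = $1,657.19

After Jun 1: 170 on hand, pool $2,303.50 (≈ $13.5500 each)
After Jun 4: 423 on hand, pool $5,402.75 (≈ $12.7725 each)
Jun 5, sell 325: 325/423 × $5,402.75 → $4,151.04
After Jun 6: 191 on hand, pool $2,200.31 (≈ $11.5199 each)
After Jun 7: 464 on hand, pool $5,339.81 (≈ $11.5082 each)
Jun 9, sell 136: 136/464 × $5,339.81 → $1,565.11
Jun 10, sell 184: 184/328 × $3,774.70 → $2,117.51
Total COGS = $4,151.04 + $1,565.11 + $2,117.51 = $7,833.66
Ending inventory (cost pool remaining) = $1,657.19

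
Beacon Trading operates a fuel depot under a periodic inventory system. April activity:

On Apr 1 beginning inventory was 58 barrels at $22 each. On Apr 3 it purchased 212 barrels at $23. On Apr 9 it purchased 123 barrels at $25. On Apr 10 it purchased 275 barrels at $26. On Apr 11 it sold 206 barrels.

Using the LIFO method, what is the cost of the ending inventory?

Apr 11, 206 sold [LIFO — newest first]: 206 @ $26 = $5,356
Ending inventory: 58 @ $22 + 212 @ $23 + 123 @ $25 + 69 @ $26 = $11,021

Ending inventory = $11,021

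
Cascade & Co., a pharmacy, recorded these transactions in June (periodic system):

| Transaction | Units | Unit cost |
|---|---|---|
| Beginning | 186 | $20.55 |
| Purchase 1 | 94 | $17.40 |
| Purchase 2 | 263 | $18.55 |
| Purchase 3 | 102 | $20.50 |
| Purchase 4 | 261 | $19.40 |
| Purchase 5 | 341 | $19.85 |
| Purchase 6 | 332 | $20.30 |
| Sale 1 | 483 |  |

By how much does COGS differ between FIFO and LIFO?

FIFO COGS: 186 @ $20.55 + 94 @ $17.40 + 203 @ $18.55 = $9,223.55
LIFO COGS: 332 @ $20.30 + 151 @ $19.85 = $9,736.95
Difference = |$9,223.55 − $9,736.95| = $513.40

$513.40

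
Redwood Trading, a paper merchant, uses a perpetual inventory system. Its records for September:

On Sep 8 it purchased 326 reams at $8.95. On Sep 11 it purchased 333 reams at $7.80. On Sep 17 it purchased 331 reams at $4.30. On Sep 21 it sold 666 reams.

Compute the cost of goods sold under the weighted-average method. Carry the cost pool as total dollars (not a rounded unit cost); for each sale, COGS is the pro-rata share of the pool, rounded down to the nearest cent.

After Sep 8: 326 on hand, pool $2,917.70 (≈ $8.9500 each)
After Sep 11: 659 on hand, pool $5,515.10 (≈ $8.3689 each)
After Sep 17: 990 on hand, pool $6,938.40 (≈ $7.0085 each)
Sep 21, sell 666: 666/990 × $6,938.40 → $4,667.65
Ending inventory (cost pool remaining) = $2,270.75

COGS = $4,667.65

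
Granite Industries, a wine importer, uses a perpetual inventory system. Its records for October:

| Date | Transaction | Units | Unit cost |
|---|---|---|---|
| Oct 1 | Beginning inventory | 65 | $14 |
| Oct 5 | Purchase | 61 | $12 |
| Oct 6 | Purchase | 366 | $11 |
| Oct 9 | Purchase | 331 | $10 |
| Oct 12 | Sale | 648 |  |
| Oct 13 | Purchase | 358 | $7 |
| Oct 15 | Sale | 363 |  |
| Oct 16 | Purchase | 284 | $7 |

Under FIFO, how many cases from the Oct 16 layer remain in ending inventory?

Oct 12, 648 sold [FIFO — oldest first]: 65 @ $14 + 61 @ $12 + 366 @ $11 + 156 @ $10 = $7,228
Oct 15, 363 sold [FIFO — oldest first]: 175 @ $10 + 188 @ $7 = $3,066
Total COGS = $7,228 + $3,066 = $10,294
Ending inventory: 170 @ $7 + 284 @ $7 = $3,178

284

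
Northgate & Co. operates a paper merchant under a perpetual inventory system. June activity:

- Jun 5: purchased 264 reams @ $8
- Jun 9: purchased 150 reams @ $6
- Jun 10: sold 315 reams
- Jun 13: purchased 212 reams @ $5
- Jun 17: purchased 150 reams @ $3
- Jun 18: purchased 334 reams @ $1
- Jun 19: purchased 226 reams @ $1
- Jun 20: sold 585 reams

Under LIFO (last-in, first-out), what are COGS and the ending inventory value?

Jun 10, 315 sold [LIFO — newest first]: 150 @ $6 + 165 @ $8 = $2,220
Jun 20, 585 sold [LIFO — newest first]: 226 @ $1 + 334 @ $1 + 25 @ $3 = $635
Total COGS = $2,220 + $635 = $2,855
Ending inventory: 99 @ $8 + 212 @ $5 + 125 @ $3 = $2,227
Check: goods available $5,082 = COGS $2,855 + ending $2,227

COGS = $2,855; ending inventory = $2,227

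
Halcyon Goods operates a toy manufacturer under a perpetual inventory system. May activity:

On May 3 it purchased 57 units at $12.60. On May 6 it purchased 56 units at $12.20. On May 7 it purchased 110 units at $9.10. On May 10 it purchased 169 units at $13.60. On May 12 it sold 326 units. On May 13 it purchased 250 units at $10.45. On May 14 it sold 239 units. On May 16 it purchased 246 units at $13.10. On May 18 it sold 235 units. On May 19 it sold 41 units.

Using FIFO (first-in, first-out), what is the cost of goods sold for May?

COGS = $9,920.20

May 12, 326 sold [FIFO — oldest first]: 57 @ $12.60 + 56 @ $12.20 + 110 @ $9.10 + 103 @ $13.60 = $3,803.20
May 14, 239 sold [FIFO — oldest first]: 66 @ $13.60 + 173 @ $10.45 = $2,705.45
May 18, 235 sold [FIFO — oldest first]: 77 @ $10.45 + 158 @ $13.10 = $2,874.45
May 19, 41 sold [FIFO — oldest first]: 41 @ $13.10 = $537.10
Total COGS = $3,803.20 + $2,705.45 + $2,874.45 + $537.10 = $9,920.20
Ending inventory: 47 @ $13.10 = $615.70
Check: goods available $10,535.90 = COGS $9,920.20 + ending $615.70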